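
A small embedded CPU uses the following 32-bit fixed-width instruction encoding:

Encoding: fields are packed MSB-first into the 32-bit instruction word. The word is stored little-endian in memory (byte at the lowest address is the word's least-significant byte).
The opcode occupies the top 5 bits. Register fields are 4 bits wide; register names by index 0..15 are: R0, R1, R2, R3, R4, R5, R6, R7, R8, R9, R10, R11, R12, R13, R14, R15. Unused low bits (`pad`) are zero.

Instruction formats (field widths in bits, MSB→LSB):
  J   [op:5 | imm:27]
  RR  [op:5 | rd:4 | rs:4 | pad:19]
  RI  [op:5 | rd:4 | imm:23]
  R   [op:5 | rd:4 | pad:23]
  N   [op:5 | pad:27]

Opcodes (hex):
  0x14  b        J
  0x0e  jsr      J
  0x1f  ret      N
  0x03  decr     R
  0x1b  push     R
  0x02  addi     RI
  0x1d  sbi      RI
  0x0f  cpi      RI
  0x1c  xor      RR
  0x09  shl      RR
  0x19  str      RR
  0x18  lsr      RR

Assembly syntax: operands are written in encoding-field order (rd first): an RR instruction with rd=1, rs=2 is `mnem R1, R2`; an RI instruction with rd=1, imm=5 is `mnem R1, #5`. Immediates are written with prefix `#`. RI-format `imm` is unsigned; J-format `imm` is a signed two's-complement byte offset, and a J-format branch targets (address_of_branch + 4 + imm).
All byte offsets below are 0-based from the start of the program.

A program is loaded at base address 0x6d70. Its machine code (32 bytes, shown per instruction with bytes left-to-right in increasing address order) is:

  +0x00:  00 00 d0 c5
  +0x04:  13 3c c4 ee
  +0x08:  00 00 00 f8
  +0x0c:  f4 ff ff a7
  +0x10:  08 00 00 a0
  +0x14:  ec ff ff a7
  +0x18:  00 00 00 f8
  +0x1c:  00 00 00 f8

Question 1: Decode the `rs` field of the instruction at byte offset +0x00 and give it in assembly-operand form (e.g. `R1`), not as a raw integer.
[00] 00 00 d0 c5 → 0xc5d00000
  top 5b → 0x18 → lsr [RR]
  rd@[26:23]=0xb ⇒ R11
  rs@[22:19]=0xa ⇒ R10

R10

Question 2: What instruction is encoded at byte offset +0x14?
off 0x14: read ec ff ff a7 as little → 0xa7ffffec
  top 5b → 0x14 → b [J]
  [26:0] imm=134217708 (s27→-20) = #-20

b #-20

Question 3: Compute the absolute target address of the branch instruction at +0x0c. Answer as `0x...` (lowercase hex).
0x6d74

off 0x0c: read f4 ff ff a7 as little → 0xa7fffff4
  top 5b → 0x14 → b [J]
  [26:0] imm=134217716 (s27→-12) = #-12
  target = base 0x6d70 + off 0x0c + 4 + imm -12 = 0x6d74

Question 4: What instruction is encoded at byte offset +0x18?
ret

@+18  little-endian(00 00 00 f8) = 0xf8000000
  op=0xf8000000>>27=0x1f ⇒ ret (N)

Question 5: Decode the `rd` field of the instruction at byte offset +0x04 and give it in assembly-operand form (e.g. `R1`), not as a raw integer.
[04] 13 3c c4 ee → 0xeec43c13
  op=0xeec43c13>>27=0x1d ⇒ sbi (RI)
  rd@[26:23]=0xd ⇒ R13
  imm@[22:0]=0x443c13 ⇒ #4471827

R13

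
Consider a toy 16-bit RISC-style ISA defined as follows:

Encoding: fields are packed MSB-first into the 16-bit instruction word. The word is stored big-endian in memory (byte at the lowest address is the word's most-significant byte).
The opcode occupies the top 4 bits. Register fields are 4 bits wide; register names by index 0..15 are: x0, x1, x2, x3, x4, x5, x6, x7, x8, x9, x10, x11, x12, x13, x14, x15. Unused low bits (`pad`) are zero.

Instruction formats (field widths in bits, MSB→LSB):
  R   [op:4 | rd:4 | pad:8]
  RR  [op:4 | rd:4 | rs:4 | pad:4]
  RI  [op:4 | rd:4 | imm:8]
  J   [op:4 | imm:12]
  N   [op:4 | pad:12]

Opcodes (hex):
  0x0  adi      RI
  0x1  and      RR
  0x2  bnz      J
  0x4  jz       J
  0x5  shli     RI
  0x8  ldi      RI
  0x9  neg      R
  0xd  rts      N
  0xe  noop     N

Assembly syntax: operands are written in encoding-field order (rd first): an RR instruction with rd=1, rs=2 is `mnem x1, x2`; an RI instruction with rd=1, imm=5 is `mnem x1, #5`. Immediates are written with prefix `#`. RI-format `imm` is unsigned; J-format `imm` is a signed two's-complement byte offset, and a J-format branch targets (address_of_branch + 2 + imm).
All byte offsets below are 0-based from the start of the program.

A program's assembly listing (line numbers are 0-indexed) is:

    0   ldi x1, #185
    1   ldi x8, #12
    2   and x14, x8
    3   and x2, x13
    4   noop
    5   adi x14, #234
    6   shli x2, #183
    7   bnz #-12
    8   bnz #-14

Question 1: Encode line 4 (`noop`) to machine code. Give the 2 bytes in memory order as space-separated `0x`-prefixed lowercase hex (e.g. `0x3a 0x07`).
4. noop fields op=0xe:4|pad=0:12 → word e000h → e0 00

0xe0 0x00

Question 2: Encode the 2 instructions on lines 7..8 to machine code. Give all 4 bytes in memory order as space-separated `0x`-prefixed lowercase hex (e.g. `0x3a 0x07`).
line 7 (bnz): pack op=0x2:4|imm=-12:12 = 0x2ff4; big→ 2f f4
line 8 (bnz): pack op=0x2:4|imm=-14:12 = 0x2ff2; big→ 2f f2

0x2f 0xf4 0x2f 0xf2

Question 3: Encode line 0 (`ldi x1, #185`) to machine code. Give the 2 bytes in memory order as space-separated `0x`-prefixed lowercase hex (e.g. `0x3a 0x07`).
0x81 0xb9

L0: ldi op=0x8:4|rd=1:4|imm=185:8 ⇒ 0x81b9 ⇒ big 81 b9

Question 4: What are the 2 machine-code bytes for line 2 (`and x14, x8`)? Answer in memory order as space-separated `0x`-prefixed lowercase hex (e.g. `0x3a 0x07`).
0x1e 0x80

line 2 (and): pack op=0x1:4|rd=14:4|rs=8:4|pad=0:4 = 0x1e80; big→ 1e 80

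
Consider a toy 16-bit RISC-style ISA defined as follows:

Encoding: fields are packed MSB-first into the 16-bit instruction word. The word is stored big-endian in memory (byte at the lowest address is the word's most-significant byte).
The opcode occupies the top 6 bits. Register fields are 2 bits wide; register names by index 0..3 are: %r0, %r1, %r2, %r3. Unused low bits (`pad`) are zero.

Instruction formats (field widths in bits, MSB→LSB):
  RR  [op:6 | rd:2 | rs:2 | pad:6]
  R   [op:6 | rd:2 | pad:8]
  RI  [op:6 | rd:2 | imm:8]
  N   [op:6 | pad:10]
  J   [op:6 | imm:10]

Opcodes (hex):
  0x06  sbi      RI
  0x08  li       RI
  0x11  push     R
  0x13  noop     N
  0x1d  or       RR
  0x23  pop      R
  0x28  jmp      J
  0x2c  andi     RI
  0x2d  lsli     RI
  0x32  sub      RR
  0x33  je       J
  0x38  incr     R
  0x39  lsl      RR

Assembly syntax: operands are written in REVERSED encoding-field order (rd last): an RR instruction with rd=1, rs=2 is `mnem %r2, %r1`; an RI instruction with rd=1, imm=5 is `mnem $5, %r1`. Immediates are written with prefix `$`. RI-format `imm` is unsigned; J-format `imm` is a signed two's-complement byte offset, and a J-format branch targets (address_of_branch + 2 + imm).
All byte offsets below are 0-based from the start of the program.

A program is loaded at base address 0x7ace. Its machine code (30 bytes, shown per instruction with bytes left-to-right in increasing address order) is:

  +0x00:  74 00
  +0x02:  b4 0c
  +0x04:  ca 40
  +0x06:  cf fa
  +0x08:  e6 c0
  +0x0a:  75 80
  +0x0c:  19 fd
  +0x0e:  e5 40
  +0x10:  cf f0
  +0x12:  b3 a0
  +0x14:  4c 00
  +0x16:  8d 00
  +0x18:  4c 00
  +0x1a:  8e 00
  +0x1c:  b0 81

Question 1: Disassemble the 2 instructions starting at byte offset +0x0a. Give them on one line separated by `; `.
or %r2, %r1; sbi $253, %r1

@+0a  big-endian(75 80) = 0x7580
  op=0x7580>>10=0x1d ⇒ or (RR)
  [9:8] rd=1 = %r1
  [7:6] rs=2 = %r2
@+0c  big-endian(19 fd) = 0x19fd
  op=0x19fd>>10=0x6 ⇒ sbi (RI)
  [9:8] rd=1 = %r1
  [7:0] imm=253 = $253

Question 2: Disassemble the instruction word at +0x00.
or %r0, %r0

off 0x00: read 74 00 as big → 0x7400
  top 6b → 0x1d → or [RR]
  [9:8] rd=0 = %r0
  [7:6] rs=0 = %r0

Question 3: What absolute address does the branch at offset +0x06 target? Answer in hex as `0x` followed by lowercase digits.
off 0x06: read cf fa as big → 0xcffa
  top 6b → 0x33 → je [J]
  imm: (w>>0)&0x3ff=0x3fa (s10→-6) → $-6
  target = base 0x7ace + off 0x06 + 2 + imm -6 = 0x7ad0

0x7ad0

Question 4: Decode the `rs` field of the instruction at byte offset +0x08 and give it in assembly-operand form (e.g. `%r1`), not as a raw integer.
%r3

+0x08: e6 c0 ⇒ word 0xe6c0 (big)
  opcode bits[15:10]=0x39: lsl/RR
  [9:8] rd=2 = %r2
  [7:6] rs=3 = %r3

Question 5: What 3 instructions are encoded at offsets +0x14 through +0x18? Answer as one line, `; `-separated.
off 0x14: read 4c 00 as big → 0x4c00
  top 6b → 0x13 → noop [N]
off 0x16: read 8d 00 as big → 0x8d00
  top 6b → 0x23 → pop [R]
  [9:8] rd=1 = %r1
off 0x18: read 4c 00 as big → 0x4c00
  top 6b → 0x13 → noop [N]

noop; pop %r1; noop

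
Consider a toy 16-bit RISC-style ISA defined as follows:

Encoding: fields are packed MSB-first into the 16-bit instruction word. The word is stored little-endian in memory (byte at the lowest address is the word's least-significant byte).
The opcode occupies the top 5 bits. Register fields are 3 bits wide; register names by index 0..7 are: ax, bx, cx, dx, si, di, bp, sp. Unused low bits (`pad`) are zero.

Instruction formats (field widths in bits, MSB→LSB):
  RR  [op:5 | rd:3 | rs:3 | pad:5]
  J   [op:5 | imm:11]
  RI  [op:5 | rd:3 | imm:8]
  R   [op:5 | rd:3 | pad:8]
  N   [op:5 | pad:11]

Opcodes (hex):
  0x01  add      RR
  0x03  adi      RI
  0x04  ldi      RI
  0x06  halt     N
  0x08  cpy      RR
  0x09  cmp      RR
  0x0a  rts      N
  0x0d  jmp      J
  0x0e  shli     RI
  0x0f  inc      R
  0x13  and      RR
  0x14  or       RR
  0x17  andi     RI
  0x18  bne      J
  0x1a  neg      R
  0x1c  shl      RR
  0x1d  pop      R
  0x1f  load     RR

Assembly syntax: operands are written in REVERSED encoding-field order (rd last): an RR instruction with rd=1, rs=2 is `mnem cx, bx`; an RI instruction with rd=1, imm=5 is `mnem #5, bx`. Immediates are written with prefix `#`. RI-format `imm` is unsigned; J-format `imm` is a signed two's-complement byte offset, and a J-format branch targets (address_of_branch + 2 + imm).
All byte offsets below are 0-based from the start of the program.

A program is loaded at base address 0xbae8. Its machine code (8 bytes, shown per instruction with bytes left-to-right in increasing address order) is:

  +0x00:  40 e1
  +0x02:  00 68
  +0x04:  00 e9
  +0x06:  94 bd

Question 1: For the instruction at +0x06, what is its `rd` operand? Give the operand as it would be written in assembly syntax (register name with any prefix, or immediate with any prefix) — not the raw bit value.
di

off 0x06: read 94 bd as little → 0xbd94
  top 5b → 0x17 → andi [RI]
  [10:8] rd=5 = di
  [7:0] imm=148 = #148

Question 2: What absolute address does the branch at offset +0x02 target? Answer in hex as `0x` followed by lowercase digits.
0xbaec

+0x02: 00 68 ⇒ word 0x6800 (little)
  opcode bits[15:11]=0xd: jmp/J
  imm@[10:0]=0x0 ⇒ #0
  target = base 0xbae8 + off 0x02 + 2 + imm 0 = 0xbaec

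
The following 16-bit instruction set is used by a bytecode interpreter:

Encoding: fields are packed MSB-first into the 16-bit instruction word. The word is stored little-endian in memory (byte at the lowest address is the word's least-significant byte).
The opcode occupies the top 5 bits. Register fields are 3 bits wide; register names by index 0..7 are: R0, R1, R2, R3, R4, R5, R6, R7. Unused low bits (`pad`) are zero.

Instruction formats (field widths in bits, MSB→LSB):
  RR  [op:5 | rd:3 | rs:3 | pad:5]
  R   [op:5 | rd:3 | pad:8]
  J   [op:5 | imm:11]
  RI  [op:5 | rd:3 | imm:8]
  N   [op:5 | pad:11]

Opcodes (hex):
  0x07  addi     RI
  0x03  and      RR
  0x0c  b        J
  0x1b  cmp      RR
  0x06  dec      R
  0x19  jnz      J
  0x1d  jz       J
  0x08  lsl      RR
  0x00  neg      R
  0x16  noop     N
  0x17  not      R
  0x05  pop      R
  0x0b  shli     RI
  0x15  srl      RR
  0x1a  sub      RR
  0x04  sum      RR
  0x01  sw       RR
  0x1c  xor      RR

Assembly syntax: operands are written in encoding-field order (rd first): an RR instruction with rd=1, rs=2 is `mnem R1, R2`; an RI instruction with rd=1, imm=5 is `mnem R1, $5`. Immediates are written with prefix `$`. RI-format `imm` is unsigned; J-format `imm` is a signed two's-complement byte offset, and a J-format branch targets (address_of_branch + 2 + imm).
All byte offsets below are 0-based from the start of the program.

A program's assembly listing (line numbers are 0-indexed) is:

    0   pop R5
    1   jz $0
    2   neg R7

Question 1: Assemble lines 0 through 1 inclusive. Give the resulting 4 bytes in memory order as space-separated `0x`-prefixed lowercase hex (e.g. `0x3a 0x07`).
0x00 0x2d 0x00 0xe8

0. pop fields op=0x5:5|rd=5:3|pad=0:8 → word 2d00h → 00 2d
1. jz fields op=0x1d:5|imm=0:11 → word e800h → 00 e8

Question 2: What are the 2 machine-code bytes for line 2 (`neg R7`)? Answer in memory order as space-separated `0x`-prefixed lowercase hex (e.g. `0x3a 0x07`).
L2: neg op=0x0:5|rd=7:3|pad=0:8 ⇒ 0x0700 ⇒ little 00 07

0x00 0x07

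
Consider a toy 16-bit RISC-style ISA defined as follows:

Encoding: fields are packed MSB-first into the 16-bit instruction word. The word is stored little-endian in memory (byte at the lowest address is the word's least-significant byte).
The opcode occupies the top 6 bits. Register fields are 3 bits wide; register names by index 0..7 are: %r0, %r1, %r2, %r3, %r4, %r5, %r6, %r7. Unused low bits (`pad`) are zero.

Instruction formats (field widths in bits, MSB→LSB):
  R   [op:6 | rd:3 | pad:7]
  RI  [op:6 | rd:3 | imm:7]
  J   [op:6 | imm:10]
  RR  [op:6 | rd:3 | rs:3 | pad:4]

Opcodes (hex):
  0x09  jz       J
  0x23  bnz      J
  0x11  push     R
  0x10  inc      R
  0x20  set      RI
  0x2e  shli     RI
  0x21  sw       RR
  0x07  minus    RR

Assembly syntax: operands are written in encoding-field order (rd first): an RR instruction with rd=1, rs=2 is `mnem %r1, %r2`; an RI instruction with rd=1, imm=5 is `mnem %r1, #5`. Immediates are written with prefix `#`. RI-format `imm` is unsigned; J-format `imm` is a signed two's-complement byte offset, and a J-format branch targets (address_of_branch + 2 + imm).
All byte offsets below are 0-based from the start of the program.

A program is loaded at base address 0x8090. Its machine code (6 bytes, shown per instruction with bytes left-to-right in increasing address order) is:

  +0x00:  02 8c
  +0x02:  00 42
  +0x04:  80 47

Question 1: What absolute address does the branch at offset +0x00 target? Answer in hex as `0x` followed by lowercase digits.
+0x00: 02 8c ⇒ word 0x8c02 (little)
  opcode bits[15:10]=0x23: bnz/J
  imm@[9:0]=0x2 ⇒ #2
  target = base 0x8090 + off 0x00 + 2 + imm 2 = 0x8094

0x8094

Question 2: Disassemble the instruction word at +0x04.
push %r7

[04] 80 47 → 0x4780
  opcode bits[15:10]=0x11: push/R
  [9:7] rd=7 = %r7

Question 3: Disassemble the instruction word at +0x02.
inc %r4

@+02  little-endian(00 42) = 0x4200
  top 6b → 0x10 → inc [R]
  rd: (w>>7)&0x7=0x4 → %r4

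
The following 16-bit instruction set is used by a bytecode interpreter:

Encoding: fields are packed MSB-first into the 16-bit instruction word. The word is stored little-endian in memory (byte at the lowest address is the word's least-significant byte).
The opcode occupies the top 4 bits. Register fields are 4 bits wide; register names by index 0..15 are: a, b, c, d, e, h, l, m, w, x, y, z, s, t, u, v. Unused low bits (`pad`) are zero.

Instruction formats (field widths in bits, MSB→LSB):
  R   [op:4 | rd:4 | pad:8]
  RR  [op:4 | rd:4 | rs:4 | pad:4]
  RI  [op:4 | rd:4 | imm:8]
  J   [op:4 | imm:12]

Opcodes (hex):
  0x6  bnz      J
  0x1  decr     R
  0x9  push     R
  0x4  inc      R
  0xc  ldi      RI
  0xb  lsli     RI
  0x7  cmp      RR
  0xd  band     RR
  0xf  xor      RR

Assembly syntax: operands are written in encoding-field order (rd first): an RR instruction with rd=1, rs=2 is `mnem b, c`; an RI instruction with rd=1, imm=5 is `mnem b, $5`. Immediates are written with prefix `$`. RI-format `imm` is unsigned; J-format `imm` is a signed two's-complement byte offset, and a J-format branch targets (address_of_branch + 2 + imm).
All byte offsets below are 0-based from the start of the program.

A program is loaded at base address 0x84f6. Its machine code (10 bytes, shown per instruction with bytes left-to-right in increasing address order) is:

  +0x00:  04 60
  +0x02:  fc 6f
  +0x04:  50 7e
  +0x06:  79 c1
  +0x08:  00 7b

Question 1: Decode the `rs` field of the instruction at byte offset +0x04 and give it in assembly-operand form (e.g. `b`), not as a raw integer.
[04] 50 7e → 0x7e50
  opcode bits[15:12]=0x7: cmp/RR
  [11:8] rd=14 = u
  [7:4] rs=5 = h

h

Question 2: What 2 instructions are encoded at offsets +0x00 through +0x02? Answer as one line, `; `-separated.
[00] 04 60 → 0x6004
  opcode bits[15:12]=0x6: bnz/J
  imm@[11:0]=0x4 ⇒ $4
[02] fc 6f → 0x6ffc
  opcode bits[15:12]=0x6: bnz/J
  imm@[11:0]=0xffc (s12→-4) ⇒ $-4

bnz $4; bnz $-4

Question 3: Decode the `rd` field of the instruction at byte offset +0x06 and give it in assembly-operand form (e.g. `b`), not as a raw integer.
b

[06] 79 c1 → 0xc179
  op=0xc179>>12=0xc ⇒ ldi (RI)
  rd: (w>>8)&0xf=0x1 → b
  imm: (w>>0)&0xff=0x79 → $121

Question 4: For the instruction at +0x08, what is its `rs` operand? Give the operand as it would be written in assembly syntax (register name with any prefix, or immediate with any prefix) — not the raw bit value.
off 0x08: read 00 7b as little → 0x7b00
  top 4b → 0x7 → cmp [RR]
  [11:8] rd=11 = z
  [7:4] rs=0 = a

a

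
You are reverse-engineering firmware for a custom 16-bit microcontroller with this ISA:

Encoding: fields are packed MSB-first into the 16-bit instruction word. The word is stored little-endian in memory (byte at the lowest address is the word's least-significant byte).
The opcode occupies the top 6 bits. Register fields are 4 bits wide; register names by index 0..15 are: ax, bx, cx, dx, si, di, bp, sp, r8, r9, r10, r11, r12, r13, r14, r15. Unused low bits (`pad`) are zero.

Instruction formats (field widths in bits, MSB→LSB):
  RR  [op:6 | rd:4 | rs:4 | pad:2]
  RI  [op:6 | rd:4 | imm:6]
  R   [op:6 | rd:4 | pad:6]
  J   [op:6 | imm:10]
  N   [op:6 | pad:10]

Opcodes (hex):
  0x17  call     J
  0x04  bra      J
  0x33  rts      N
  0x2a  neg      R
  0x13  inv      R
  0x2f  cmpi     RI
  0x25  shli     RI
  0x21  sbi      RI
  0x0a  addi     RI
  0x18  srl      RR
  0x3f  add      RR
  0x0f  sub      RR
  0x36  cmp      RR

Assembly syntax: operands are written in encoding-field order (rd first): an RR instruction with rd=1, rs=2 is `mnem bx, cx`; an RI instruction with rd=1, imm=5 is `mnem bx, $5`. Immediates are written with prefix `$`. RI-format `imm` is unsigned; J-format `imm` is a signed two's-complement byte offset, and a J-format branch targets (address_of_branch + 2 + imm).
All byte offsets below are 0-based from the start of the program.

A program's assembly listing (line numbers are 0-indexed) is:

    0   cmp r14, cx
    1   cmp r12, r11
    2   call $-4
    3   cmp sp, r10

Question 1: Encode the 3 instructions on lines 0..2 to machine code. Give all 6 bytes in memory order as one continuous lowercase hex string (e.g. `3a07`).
88db2cdbfc5f

0. cmp fields op=0x36:6|rd=14:4|rs=2:4|pad=0:2 → word db88h → 88 db
1. cmp fields op=0x36:6|rd=12:4|rs=11:4|pad=0:2 → word db2ch → 2c db
2. call fields op=0x17:6|imm=-4:10 → word 5ffch → fc 5f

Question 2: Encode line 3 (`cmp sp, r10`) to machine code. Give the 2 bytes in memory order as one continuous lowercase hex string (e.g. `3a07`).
3. cmp fields op=0x36:6|rd=7:4|rs=10:4|pad=0:2 → word d9e8h → e8 d9

e8d9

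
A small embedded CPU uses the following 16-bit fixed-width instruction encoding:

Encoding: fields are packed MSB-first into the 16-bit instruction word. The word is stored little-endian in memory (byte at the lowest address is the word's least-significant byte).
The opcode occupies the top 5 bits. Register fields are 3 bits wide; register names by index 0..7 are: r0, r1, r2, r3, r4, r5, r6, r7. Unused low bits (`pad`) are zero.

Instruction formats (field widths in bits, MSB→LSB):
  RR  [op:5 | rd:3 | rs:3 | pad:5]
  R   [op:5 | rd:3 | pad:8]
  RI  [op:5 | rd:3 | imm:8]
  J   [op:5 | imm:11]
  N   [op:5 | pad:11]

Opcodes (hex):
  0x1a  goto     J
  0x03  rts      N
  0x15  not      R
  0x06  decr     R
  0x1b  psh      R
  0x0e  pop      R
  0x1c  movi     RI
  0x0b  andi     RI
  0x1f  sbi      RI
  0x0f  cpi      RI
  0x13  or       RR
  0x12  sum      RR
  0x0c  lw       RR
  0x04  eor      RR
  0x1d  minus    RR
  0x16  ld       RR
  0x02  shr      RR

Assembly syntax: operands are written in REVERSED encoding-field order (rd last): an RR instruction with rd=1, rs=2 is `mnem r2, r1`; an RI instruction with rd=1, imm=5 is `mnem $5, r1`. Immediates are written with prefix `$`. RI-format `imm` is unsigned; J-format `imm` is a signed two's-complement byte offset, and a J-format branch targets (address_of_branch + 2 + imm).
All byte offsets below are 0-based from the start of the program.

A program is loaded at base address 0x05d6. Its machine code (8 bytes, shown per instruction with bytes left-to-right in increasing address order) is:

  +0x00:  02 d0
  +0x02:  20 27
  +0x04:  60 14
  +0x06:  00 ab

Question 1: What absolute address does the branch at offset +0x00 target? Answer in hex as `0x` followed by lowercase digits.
@+00  little-endian(02 d0) = 0xd002
  top 5b → 0x1a → goto [J]
  imm: (w>>0)&0x7ff=0x2 → $2
  target = base 0x05d6 + off 0x00 + 2 + imm 2 = 0x05da

0x05da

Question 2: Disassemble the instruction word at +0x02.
eor r1, r7

[02] 20 27 → 0x2720
  opcode bits[15:11]=0x4: eor/RR
  rd: (w>>8)&0x7=0x7 → r7
  rs: (w>>5)&0x7=0x1 → r1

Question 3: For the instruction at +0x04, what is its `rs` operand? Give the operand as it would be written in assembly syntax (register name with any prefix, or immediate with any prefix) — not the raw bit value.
r3

[04] 60 14 → 0x1460
  op=0x1460>>11=0x2 ⇒ shr (RR)
  rd: (w>>8)&0x7=0x4 → r4
  rs: (w>>5)&0x7=0x3 → r3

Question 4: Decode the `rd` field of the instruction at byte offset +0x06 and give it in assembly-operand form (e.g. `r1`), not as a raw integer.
r3

@+06  little-endian(00 ab) = 0xab00
  opcode bits[15:11]=0x15: not/R
  rd: (w>>8)&0x7=0x3 → r3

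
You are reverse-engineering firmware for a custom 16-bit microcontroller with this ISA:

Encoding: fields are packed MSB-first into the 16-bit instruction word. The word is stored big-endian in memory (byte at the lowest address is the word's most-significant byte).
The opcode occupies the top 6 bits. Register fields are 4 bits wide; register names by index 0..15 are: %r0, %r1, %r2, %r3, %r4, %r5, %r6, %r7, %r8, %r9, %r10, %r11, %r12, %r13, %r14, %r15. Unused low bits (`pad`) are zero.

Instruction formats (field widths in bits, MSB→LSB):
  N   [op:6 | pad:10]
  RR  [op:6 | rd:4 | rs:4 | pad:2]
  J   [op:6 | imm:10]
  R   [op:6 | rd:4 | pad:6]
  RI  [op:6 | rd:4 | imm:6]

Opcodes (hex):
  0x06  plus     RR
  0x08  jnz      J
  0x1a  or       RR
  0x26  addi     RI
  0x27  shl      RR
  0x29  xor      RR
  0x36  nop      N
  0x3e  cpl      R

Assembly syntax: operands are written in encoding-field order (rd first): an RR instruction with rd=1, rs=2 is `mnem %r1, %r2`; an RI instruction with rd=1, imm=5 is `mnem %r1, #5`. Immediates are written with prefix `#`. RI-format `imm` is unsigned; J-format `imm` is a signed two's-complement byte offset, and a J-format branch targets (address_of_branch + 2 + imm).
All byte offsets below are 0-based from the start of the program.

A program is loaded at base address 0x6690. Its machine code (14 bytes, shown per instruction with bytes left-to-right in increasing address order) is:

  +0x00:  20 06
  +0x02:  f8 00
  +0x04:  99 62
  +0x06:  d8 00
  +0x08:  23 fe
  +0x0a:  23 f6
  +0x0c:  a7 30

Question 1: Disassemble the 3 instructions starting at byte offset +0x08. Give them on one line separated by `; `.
jnz #-2; jnz #-10; xor %r12, %r12

+0x08: 23 fe ⇒ word 0x23fe (big)
  op=0x23fe>>10=0x8 ⇒ jnz (J)
  imm@[9:0]=0x3fe (s10→-2) ⇒ #-2
+0x0a: 23 f6 ⇒ word 0x23f6 (big)
  op=0x23f6>>10=0x8 ⇒ jnz (J)
  imm@[9:0]=0x3f6 (s10→-10) ⇒ #-10
+0x0c: a7 30 ⇒ word 0xa730 (big)
  op=0xa730>>10=0x29 ⇒ xor (RR)
  rd@[9:6]=0xc ⇒ %r12
  rs@[5:2]=0xc ⇒ %r12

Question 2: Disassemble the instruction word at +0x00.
[00] 20 06 → 0x2006
  opcode bits[15:10]=0x8: jnz/J
  imm: (w>>0)&0x3ff=0x6 → #6

jnz #6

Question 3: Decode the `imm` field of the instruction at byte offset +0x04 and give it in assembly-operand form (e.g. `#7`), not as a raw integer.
#34

+0x04: 99 62 ⇒ word 0x9962 (big)
  opcode bits[15:10]=0x26: addi/RI
  rd@[9:6]=0x5 ⇒ %r5
  imm@[5:0]=0x22 ⇒ #34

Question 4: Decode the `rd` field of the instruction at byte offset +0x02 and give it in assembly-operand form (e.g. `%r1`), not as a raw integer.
+0x02: f8 00 ⇒ word 0xf800 (big)
  op=0xf800>>10=0x3e ⇒ cpl (R)
  [9:6] rd=0 = %r0

%r0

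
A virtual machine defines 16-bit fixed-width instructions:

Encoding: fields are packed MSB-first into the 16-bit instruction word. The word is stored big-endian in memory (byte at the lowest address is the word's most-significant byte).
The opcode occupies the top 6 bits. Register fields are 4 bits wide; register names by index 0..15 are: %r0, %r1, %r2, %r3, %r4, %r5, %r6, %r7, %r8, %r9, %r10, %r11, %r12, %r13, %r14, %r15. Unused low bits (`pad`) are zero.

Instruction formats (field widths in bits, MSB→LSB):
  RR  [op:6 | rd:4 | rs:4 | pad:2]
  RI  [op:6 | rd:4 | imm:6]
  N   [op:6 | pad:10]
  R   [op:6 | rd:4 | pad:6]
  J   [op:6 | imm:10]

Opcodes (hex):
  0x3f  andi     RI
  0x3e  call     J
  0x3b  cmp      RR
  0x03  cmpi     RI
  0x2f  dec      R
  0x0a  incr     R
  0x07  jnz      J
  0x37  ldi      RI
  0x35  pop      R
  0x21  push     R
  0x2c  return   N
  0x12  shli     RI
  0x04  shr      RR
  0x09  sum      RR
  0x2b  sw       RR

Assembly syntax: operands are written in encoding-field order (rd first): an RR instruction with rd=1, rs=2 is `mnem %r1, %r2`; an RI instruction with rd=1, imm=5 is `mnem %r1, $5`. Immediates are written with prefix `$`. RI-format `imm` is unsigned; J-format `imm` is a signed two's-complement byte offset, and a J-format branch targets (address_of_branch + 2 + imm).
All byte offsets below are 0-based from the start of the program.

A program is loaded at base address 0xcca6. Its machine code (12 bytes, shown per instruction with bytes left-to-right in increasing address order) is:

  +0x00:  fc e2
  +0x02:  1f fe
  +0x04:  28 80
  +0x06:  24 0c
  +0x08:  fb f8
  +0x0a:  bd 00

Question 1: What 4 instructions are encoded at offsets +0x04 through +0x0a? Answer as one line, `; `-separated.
off 0x04: read 28 80 as big → 0x2880
  top 6b → 0xa → incr [R]
  rd@[9:6]=0x2 ⇒ %r2
off 0x06: read 24 0c as big → 0x240c
  top 6b → 0x9 → sum [RR]
  rd@[9:6]=0x0 ⇒ %r0
  rs@[5:2]=0x3 ⇒ %r3
off 0x08: read fb f8 as big → 0xfbf8
  top 6b → 0x3e → call [J]
  imm@[9:0]=0x3f8 (s10→-8) ⇒ $-8
off 0x0a: read bd 00 as big → 0xbd00
  top 6b → 0x2f → dec [R]
  rd@[9:6]=0x4 ⇒ %r4

incr %r2; sum %r0, %r3; call $-8; dec %r4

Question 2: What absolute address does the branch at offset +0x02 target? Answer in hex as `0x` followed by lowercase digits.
off 0x02: read 1f fe as big → 0x1ffe
  op=0x1ffe>>10=0x7 ⇒ jnz (J)
  imm: (w>>0)&0x3ff=0x3fe (s10→-2) → $-2
  target = base 0xcca6 + off 0x02 + 2 + imm -2 = 0xcca8

0xcca8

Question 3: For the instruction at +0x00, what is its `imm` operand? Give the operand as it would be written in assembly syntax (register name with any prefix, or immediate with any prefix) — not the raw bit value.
$34

[00] fc e2 → 0xfce2
  opcode bits[15:10]=0x3f: andi/RI
  rd: (w>>6)&0xf=0x3 → %r3
  imm: (w>>0)&0x3f=0x22 → $34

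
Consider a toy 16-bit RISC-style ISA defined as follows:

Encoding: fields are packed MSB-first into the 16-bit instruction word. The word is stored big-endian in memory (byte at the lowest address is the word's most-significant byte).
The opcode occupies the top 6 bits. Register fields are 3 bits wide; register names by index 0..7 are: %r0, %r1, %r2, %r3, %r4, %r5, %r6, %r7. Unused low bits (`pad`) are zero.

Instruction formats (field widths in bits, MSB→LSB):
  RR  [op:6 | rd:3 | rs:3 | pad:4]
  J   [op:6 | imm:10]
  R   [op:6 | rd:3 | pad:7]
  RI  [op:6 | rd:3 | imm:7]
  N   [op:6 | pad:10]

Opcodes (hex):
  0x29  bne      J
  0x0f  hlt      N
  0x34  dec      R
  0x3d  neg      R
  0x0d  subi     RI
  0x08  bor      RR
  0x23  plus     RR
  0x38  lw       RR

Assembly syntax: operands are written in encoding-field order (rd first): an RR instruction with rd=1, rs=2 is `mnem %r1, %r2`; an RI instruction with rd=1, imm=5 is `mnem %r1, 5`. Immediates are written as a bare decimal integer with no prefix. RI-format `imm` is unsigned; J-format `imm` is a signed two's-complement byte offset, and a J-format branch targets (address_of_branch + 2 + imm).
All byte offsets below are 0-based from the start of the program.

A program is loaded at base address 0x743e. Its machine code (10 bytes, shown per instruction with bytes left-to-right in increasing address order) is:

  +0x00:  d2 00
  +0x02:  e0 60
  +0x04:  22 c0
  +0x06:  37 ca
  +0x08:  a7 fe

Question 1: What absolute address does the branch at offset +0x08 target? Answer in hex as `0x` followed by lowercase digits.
0x7446

+0x08: a7 fe ⇒ word 0xa7fe (big)
  op=0xa7fe>>10=0x29 ⇒ bne (J)
  imm@[9:0]=0x3fe (s10→-2) ⇒ -2
  target = base 0x743e + off 0x08 + 2 + imm -2 = 0x7446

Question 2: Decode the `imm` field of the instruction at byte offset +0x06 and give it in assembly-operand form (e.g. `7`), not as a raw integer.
[06] 37 ca → 0x37ca
  opcode bits[15:10]=0xd: subi/RI
  rd: (w>>7)&0x7=0x7 → %r7
  imm: (w>>0)&0x7f=0x4a → 74

74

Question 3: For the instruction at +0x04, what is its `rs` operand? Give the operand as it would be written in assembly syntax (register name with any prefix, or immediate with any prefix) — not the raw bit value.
[04] 22 c0 → 0x22c0
  top 6b → 0x8 → bor [RR]
  rd@[9:7]=0x5 ⇒ %r5
  rs@[6:4]=0x4 ⇒ %r4

%r4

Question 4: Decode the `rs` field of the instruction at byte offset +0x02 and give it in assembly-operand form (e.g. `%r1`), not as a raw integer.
+0x02: e0 60 ⇒ word 0xe060 (big)
  opcode bits[15:10]=0x38: lw/RR
  rd: (w>>7)&0x7=0x0 → %r0
  rs: (w>>4)&0x7=0x6 → %r6

%r6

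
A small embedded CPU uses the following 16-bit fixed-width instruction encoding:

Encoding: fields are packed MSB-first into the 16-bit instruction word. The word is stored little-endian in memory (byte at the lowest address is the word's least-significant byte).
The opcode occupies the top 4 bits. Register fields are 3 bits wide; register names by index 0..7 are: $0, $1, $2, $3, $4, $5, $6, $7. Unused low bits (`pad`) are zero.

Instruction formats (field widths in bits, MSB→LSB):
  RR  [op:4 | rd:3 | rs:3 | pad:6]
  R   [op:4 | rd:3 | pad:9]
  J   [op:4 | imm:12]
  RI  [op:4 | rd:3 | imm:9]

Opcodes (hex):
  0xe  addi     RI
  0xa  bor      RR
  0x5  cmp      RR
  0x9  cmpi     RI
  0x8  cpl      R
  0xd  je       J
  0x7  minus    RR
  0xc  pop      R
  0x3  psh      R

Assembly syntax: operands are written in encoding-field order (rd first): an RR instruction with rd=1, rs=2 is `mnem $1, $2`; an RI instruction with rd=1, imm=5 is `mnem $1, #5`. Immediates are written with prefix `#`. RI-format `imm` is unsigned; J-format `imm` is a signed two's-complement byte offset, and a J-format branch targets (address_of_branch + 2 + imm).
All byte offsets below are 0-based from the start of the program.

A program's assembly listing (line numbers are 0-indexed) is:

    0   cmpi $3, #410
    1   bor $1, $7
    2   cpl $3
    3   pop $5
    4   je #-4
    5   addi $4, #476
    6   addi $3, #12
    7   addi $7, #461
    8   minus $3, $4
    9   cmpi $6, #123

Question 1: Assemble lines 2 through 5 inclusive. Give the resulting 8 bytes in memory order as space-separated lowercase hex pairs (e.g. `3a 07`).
00 86 00 ca fc df dc e9

line 2 (cpl): pack op=0x8:4|rd=3:3|pad=0:9 = 0x8600; little→ 00 86
line 3 (pop): pack op=0xc:4|rd=5:3|pad=0:9 = 0xca00; little→ 00 ca
line 4 (je): pack op=0xd:4|imm=-4:12 = 0xdffc; little→ fc df
line 5 (addi): pack op=0xe:4|rd=4:3|imm=476:9 = 0xe9dc; little→ dc e9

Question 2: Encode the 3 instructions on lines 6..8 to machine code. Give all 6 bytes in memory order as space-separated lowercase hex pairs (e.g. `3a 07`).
0c e6 cd ef 00 77

line 6 (addi): pack op=0xe:4|rd=3:3|imm=12:9 = 0xe60c; little→ 0c e6
line 7 (addi): pack op=0xe:4|rd=7:3|imm=461:9 = 0xefcd; little→ cd ef
line 8 (minus): pack op=0x7:4|rd=3:3|rs=4:3|pad=0:6 = 0x7700; little→ 00 77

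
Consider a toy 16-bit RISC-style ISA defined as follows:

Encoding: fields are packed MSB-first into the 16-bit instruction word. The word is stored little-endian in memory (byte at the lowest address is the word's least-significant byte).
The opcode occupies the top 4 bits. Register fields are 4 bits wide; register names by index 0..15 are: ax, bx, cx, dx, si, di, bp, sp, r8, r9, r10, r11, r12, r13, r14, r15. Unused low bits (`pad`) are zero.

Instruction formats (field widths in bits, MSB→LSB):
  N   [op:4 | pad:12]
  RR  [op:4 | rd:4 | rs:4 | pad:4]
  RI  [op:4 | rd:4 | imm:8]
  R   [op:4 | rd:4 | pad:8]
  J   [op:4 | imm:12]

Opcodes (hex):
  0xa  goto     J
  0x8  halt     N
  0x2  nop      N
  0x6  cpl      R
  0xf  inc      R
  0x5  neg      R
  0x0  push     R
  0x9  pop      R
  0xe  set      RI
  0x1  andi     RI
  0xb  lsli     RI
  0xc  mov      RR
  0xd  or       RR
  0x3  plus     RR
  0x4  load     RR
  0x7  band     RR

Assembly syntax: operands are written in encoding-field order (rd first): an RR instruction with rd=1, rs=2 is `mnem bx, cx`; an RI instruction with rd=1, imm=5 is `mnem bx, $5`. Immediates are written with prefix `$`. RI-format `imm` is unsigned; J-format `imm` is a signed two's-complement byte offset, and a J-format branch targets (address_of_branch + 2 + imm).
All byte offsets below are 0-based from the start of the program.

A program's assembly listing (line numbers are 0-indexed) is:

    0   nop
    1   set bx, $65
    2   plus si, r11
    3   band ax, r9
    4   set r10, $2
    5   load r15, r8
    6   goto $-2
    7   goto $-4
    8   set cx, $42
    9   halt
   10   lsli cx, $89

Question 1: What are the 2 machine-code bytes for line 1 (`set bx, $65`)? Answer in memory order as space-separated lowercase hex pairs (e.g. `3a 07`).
41 e1

line 1 (set): pack op=0xe:4|rd=1:4|imm=65:8 = 0xe141; little→ 41 e1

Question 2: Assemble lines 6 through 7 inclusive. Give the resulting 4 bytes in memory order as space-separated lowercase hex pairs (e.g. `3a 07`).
L6: goto op=0xa:4|imm=-2:12 ⇒ 0xaffe ⇒ little fe af
L7: goto op=0xa:4|imm=-4:12 ⇒ 0xaffc ⇒ little fc af

fe af fc af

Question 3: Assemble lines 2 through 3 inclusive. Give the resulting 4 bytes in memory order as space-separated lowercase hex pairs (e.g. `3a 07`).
b0 34 90 70

L2: plus op=0x3:4|rd=4:4|rs=11:4|pad=0:4 ⇒ 0x34b0 ⇒ little b0 34
L3: band op=0x7:4|rd=0:4|rs=9:4|pad=0:4 ⇒ 0x7090 ⇒ little 90 70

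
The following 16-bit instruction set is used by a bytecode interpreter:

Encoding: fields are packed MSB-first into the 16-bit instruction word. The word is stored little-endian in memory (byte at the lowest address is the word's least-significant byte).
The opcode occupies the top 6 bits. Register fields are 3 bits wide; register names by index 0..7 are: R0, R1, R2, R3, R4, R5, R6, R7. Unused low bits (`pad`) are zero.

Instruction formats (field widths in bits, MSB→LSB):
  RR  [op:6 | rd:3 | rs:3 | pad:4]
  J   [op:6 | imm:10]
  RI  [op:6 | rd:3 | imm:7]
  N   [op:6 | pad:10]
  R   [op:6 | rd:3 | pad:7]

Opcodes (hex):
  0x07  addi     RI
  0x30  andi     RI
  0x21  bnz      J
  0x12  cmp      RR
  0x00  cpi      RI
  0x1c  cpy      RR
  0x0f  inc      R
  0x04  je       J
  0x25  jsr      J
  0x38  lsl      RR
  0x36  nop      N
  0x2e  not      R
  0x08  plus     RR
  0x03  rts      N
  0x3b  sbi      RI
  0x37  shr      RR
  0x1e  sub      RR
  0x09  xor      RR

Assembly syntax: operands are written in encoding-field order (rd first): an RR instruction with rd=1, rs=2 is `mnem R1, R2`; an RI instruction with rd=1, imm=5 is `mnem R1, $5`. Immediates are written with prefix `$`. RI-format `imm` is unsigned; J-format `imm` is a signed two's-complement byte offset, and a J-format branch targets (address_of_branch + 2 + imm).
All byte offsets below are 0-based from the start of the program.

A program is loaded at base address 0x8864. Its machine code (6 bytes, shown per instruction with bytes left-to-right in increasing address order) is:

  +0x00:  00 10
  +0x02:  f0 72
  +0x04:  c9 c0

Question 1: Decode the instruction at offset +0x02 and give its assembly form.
+0x02: f0 72 ⇒ word 0x72f0 (little)
  top 6b → 0x1c → cpy [RR]
  rd@[9:7]=0x5 ⇒ R5
  rs@[6:4]=0x7 ⇒ R7

cpy R5, R7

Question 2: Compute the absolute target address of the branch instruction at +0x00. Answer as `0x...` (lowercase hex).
0x8866

off 0x00: read 00 10 as little → 0x1000
  opcode bits[15:10]=0x4: je/J
  imm@[9:0]=0x0 ⇒ $0
  target = base 0x8864 + off 0x00 + 2 + imm 0 = 0x8866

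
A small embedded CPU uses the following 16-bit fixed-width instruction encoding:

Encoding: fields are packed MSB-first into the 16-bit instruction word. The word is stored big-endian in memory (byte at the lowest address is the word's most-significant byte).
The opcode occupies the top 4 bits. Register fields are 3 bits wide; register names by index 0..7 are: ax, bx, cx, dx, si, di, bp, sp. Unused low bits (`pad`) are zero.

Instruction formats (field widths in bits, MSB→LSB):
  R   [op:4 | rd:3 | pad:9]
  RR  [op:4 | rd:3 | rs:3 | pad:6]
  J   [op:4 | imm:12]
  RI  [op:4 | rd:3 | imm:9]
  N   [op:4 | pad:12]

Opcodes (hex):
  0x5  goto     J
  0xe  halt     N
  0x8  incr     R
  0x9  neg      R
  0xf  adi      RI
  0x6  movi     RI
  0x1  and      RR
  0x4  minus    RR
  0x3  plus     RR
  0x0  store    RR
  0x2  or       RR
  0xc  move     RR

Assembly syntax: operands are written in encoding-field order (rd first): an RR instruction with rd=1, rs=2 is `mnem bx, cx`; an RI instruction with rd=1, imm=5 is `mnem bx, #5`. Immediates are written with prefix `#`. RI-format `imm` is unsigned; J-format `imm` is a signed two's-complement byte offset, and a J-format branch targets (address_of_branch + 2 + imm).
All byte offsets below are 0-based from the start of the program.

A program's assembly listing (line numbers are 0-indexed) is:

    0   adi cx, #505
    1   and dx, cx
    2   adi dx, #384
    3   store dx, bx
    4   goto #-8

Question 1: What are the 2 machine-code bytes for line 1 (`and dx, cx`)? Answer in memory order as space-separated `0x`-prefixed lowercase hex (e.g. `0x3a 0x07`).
1. and fields op=0x1:4|rd=3:3|rs=2:3|pad=0:6 → word 1680h → 16 80

0x16 0x80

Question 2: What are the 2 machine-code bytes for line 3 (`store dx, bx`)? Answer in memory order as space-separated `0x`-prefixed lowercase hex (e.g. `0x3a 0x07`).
0x06 0x40

3. store fields op=0x0:4|rd=3:3|rs=1:3|pad=0:6 → word 0640h → 06 40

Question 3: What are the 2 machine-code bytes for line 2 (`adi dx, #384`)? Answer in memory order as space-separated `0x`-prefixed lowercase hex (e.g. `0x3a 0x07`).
0xf7 0x80

line 2 (adi): pack op=0xf:4|rd=3:3|imm=384:9 = 0xf780; big→ f7 80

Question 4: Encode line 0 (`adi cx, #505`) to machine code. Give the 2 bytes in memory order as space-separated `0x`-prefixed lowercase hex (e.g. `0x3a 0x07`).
0xf5 0xf9

L0: adi op=0xf:4|rd=2:3|imm=505:9 ⇒ 0xf5f9 ⇒ big f5 f9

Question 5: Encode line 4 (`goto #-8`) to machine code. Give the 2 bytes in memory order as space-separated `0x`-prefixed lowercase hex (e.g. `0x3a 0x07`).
0x5f 0xf8

L4: goto op=0x5:4|imm=-8:12 ⇒ 0x5ff8 ⇒ big 5f f8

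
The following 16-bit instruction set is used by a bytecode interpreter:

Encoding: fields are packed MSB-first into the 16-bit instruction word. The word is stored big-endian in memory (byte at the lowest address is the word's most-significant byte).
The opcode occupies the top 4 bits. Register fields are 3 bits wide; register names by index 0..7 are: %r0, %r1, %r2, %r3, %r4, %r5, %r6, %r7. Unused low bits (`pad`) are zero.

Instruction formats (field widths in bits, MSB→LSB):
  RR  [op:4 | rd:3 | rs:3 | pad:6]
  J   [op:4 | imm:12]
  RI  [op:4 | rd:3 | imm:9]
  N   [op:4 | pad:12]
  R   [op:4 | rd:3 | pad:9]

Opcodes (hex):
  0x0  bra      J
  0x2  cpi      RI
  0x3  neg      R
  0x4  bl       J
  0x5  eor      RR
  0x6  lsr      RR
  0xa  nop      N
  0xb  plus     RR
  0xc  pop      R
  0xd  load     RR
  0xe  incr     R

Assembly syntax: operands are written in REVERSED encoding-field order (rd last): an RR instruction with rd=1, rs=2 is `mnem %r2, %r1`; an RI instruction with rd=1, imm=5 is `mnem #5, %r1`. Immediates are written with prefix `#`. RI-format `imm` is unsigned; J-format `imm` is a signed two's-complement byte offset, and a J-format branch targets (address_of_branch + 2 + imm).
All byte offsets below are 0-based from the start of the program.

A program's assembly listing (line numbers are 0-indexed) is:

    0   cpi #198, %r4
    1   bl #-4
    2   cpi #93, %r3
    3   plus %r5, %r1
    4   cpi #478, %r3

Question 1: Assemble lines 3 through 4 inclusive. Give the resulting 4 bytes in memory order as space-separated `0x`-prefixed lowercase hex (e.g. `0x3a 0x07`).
0xb3 0x40 0x27 0xde

line 3 (plus): pack op=0xb:4|rd=1:3|rs=5:3|pad=0:6 = 0xb340; big→ b3 40
line 4 (cpi): pack op=0x2:4|rd=3:3|imm=478:9 = 0x27de; big→ 27 de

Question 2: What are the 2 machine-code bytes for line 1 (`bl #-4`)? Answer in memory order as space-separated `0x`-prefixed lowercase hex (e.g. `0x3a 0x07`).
0x4f 0xfc

1. bl fields op=0x4:4|imm=-4:12 → word 4ffch → 4f fc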